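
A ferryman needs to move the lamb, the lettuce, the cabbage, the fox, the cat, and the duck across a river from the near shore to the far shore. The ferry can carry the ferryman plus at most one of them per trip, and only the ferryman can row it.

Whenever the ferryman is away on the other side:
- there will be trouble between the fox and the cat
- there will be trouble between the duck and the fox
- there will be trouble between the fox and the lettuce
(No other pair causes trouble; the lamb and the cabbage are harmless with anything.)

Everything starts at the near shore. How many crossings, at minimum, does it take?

impossible

Following every safe sequence of crossings from the start, the most of the 6 that can be at the far shore as the ferry arrives there on crossings 1, 3, 5, 7 is 1, 2, 3, 4 respectively; the best ever achieved is 4 of 6.
From crossing 9 on, no configuration arises that was not already reachable earlier: only 36 distinct safe configurations (who is on which side, and where the ferry is) can ever be reached, none of them has everyone across, and every continuation just revisits them. So no valid plan exists.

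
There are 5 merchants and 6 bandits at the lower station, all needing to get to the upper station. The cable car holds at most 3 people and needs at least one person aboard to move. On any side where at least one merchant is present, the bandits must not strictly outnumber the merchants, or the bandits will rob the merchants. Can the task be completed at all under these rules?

The bandits already outnumber the merchants at the lower station before anyone moves, so the starting position itself is disallowed.

No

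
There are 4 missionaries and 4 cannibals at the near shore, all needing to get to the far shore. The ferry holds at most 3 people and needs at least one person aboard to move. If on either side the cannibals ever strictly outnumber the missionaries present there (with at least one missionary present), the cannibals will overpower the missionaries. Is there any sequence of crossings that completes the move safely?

Yes

1. 2 cannibals → the far shore.  (the near shore: 4M 2C; the far shore: 0M 2C)
2. 1 cannibal ← the near shore.  (the near shore: 4M 3C; the far shore: 0M 1C)
3. 3 cannibals → the far shore.  (the near shore: 4M 0C; the far shore: 0M 4C)
4. 1 cannibal ← the near shore.  (the near shore: 4M 1C; the far shore: 0M 3C)
5. 3 missionaries → the far shore.  (the near shore: 1M 1C; the far shore: 3M 3C)
6. 1 missionary and 1 cannibal ← the near shore.  (the near shore: 2M 2C; the far shore: 2M 2C)
7. 2 missionaries → the far shore.  (the near shore: 0M 2C; the far shore: 4M 2C)
8. 1 cannibal ← the near shore.  (the near shore: 0M 3C; the far shore: 4M 1C)
9. 3 cannibals → the far shore.  (the near shore: 0M 0C; the far shore: 4M 4C)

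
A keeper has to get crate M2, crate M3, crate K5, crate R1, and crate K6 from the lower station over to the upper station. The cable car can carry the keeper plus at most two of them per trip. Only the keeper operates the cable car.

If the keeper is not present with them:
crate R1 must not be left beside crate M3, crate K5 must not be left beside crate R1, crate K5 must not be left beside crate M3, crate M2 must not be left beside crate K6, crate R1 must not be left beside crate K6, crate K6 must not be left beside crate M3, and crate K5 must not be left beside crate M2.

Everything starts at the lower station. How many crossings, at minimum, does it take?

impossible

Whatever the first load, the items left behind include a forbidden pair without the keeper. No opening move is safe, so no plan exists.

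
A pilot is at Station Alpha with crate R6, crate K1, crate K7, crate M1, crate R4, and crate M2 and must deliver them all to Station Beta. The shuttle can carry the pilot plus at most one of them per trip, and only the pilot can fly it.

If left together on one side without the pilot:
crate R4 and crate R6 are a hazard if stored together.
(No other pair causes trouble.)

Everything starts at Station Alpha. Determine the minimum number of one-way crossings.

11

Counting alone: the pilot can take at most 1 across per trip to Station Beta, so moving all 6 needs at least 6 loaded trips out, with a return between consecutive ones — at least 11 crossings.
The plan below uses exactly 11 crossings, so it is optimal:
1. Pilot goes to Station Beta with crate R6.  [Station Alpha: crate K1, crate K7, crate M1, crate M2, crate R4 | Station Beta: crate R6]
2. Pilot goes back to Station Alpha alone.  [Station Alpha: crate K1, crate K7, crate M1, crate M2, crate R4 | Station Beta: crate R6]
3. Pilot goes to Station Beta with crate K1.  [Station Alpha: crate K7, crate M1, crate M2, crate R4 | Station Beta: crate K1, crate R6]
4. Pilot goes back to Station Alpha alone.  [Station Alpha: crate K7, crate M1, crate M2, crate R4 | Station Beta: crate K1, crate R6]
5. Pilot goes to Station Beta with crate K7.  [Station Alpha: crate M1, crate M2, crate R4 | Station Beta: crate K1, crate K7, crate R6]
6. Pilot goes back to Station Alpha alone.  [Station Alpha: crate M1, crate M2, crate R4 | Station Beta: crate K1, crate K7, crate R6]
7. Pilot goes to Station Beta with crate M1.  [Station Alpha: crate M2, crate R4 | Station Beta: crate K1, crate K7, crate M1, crate R6]
8. Pilot goes back to Station Alpha alone.  [Station Alpha: crate M2, crate R4 | Station Beta: crate K1, crate K7, crate M1, crate R6]
9. Pilot goes to Station Beta with crate M2.  [Station Alpha: crate R4 | Station Beta: crate K1, crate K7, crate M1, crate M2, crate R6]
10. Pilot goes back to Station Alpha alone.  [Station Alpha: crate R4 | Station Beta: crate K1, crate K7, crate M1, crate M2, crate R6]
11. Pilot goes to Station Beta with crate R4.  [Station Alpha: — | Station Beta: crate K1, crate K7, crate M1, crate M2, crate R4, crate R6]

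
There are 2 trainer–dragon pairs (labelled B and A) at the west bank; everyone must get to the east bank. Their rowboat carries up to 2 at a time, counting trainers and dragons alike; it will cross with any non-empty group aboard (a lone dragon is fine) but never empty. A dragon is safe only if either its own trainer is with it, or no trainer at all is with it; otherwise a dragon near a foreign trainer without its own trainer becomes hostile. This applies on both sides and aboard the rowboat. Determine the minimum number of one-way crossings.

5

Counting alone: each trip to the east bank takes at most 2 across and each return brings at least 1 back, so after t trips out (and t−1 returns) at most 2t − (t−1) of the 4 are across; that first reaches 4 at t = 3, so at least 5 crossings are needed.
The plan below uses exactly 5 crossings, so it is optimal:
1. dragon B and trainer B cross → the east bank.
2. trainer B crosses ← the west bank.
3. trainer A and trainer B cross → the east bank.
4. trainer A crosses ← the west bank.
5. dragon A and trainer A cross → the east bank.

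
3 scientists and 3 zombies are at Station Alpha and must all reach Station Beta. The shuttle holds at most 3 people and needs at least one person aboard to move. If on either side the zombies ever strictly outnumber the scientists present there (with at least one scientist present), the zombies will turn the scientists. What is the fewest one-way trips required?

Counting alone: each trip to Station Beta takes at most 3 across and each return brings at least 1 back, so after t trips out (and t−1 returns) at most 3t − (t−1) of the 6 are across; that first reaches 6 at t = 3, so at least 5 crossings are needed.
The plan below uses exactly 5 crossings, so it is optimal:
1. 2 zombies → Station Beta.  (Station Alpha: 3S 1Z; Station Beta: 0S 2Z)
2. 1 zombie ← Station Alpha.  (Station Alpha: 3S 2Z; Station Beta: 0S 1Z)
3. 3 scientists → Station Beta.  (Station Alpha: 0S 2Z; Station Beta: 3S 1Z)
4. 1 zombie ← Station Alpha.  (Station Alpha: 0S 3Z; Station Beta: 3S 0Z)
5. 3 zombies → Station Beta.  (Station Alpha: 0S 0Z; Station Beta: 3S 3Z)

5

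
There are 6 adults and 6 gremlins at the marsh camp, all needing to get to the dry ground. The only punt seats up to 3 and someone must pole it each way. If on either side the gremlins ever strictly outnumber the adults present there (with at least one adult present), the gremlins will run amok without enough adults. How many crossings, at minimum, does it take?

impossible

Following every safe sequence of crossings from the start, the most of the 12 that can be at the dry ground as the punt arrives there on crossings 1, 3, 5 is 3, 5, 6 respectively; the best ever achieved is 6 of 12.
From crossing 7 on, no configuration arises that was not already reachable earlier: only 17 distinct safe configurations (who is on which side, and where the punt is) can ever be reached, none of them has everyone across, and every continuation just revisits them. They are: 0 adults + 0 gremlins across (punt back at the start); 0 adults + 1 gremlin across (punt there); 0 adults + 1 gremlin across (punt back at the start); 0 adults + 2 gremlins across (punt there); 0 adults + 2 gremlins across (punt back at the start); 0 adults + 3 gremlins across (punt there); 0 adults + 3 gremlins across (punt back at the start); 0 adults + 4 gremlins across (punt there); 0 adults + 4 gremlins across (punt back at the start); 0 adults + 5 gremlins across (punt there); 0 adults + 5 gremlins across (punt back at the start); 0 adults + 6 gremlins across (punt there); 1 adult + 1 gremlin across (punt there); 1 adult + 1 gremlin across (punt back at the start); 2 adults + 2 gremlins across (punt there); 2 adults + 2 gremlins across (punt back at the start); 3 adults + 3 gremlins across (punt there). So no valid plan exists.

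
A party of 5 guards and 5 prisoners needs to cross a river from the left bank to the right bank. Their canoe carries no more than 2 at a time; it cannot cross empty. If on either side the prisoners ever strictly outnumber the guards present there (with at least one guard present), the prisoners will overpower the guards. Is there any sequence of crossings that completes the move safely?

No

Following every safe sequence of crossings from the start, the most of the 10 that can be at the right bank as the canoe arrives there on crossings 1, 3, 5, 7 is 2, 3, 4, 5 respectively; the best ever achieved is 5 of 10.
From crossing 9 on, no configuration arises that was not already reachable earlier: only 13 distinct safe configurations (who is on which side, and where the canoe is) can ever be reached, none of them has everyone across, and every continuation just revisits them. They are: 0 guards + 0 prisoners across (canoe back at the start); 0 guards + 1 prisoner across (canoe there); 0 guards + 1 prisoner across (canoe back at the start); 0 guards + 2 prisoners across (canoe there); 0 guards + 2 prisoners across (canoe back at the start); 0 guards + 3 prisoners across (canoe there); 0 guards + 3 prisoners across (canoe back at the start); 0 guards + 4 prisoners across (canoe there); 0 guards + 4 prisoners across (canoe back at the start); 0 guards + 5 prisoners across (canoe there); 1 guard + 1 prisoner across (canoe there); 1 guard + 1 prisoner across (canoe back at the start); 2 guards + 2 prisoners across (canoe there). So no valid plan exists.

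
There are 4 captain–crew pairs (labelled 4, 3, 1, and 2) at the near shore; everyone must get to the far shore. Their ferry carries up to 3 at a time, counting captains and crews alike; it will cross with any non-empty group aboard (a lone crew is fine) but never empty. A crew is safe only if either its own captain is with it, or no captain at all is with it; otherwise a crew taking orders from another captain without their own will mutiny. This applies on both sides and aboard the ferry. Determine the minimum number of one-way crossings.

9

Counting alone: each trip to the far shore takes at most 3 across and each return brings at least 1 back, so after t trips out (and t−1 returns) at most 3t − (t−1) of the 8 are across; that first reaches 8 at t = 4, so at least 7 crossings are needed.
The safety rule pushes this higher. Following every safe sequence of crossings, the most of the 8 that can be at the far shore as the ferry arrives there on crossing 7 is 7 — never all 8.
So no plan with fewer than 9 crossings exists, and this one achieves 9:
1. captain 4 and crew 4 cross → the far shore.
2. captain 4 crosses ← the near shore.
3. captain 3, captain 4, and crew 3 cross → the far shore.
4. captain 4 and crew 4 cross ← the near shore.
5. captain 1, captain 2, and captain 4 cross → the far shore.
6. crew 3 crosses ← the near shore.
7. crew 3 and crew 4 cross → the far shore.
8. crew 4 crosses ← the near shore.
9. crew 1, crew 2, and crew 4 cross → the far shore.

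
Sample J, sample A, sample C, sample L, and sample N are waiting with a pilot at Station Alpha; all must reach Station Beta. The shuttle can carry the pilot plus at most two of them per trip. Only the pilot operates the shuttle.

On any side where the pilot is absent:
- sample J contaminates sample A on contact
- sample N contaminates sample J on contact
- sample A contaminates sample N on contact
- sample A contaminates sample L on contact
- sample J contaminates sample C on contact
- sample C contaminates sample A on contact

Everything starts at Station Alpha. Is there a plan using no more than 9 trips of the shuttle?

Yes — this plan uses 7 crossings (≤ 9):
1. Pilot goes to Station Beta with sample A and sample J.
2. Pilot goes back to Station Alpha with sample J.
3. Pilot goes to Station Beta with sample J and sample L.
4. Pilot goes back to Station Alpha with sample A.
5. Pilot goes to Station Beta with sample C and sample N.
6. Pilot goes back to Station Alpha with sample J.
7. Pilot goes to Station Beta with sample A and sample J.

Yes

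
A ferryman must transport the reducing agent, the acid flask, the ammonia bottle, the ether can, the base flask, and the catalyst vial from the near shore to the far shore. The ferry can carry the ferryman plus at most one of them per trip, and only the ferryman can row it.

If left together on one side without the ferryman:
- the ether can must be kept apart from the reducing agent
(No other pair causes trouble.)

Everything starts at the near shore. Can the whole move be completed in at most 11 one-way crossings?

Yes

Yes — this plan uses 11 crossings (≤ 11):
1. Ferryman goes to the far shore with the reducing agent.  [the near shore: the acid flask, the ammonia bottle, the base flask, the catalyst vial, the ether can | the far shore: the reducing agent]
2. Ferryman goes back to the near shore alone.  [the near shore: the acid flask, the ammonia bottle, the base flask, the catalyst vial, the ether can | the far shore: the reducing agent]
3. Ferryman goes to the far shore with the acid flask.  [the near shore: the ammonia bottle, the base flask, the catalyst vial, the ether can | the far shore: the acid flask, the reducing agent]
4. Ferryman goes back to the near shore alone.  [the near shore: the ammonia bottle, the base flask, the catalyst vial, the ether can | the far shore: the acid flask, the reducing agent]
5. Ferryman goes to the far shore with the ammonia bottle.  [the near shore: the base flask, the catalyst vial, the ether can | the far shore: the acid flask, the ammonia bottle, the reducing agent]
6. Ferryman goes back to the near shore alone.  [the near shore: the base flask, the catalyst vial, the ether can | the far shore: the acid flask, the ammonia bottle, the reducing agent]
7. Ferryman goes to the far shore with the base flask.  [the near shore: the catalyst vial, the ether can | the far shore: the acid flask, the ammonia bottle, the base flask, the reducing agent]
8. Ferryman goes back to the near shore alone.  [the near shore: the catalyst vial, the ether can | the far shore: the acid flask, the ammonia bottle, the base flask, the reducing agent]
9. Ferryman goes to the far shore with the catalyst vial.  [the near shore: the ether can | the far shore: the acid flask, the ammonia bottle, the base flask, the catalyst vial, the reducing agent]
10. Ferryman goes back to the near shore alone.  [the near shore: the ether can | the far shore: the acid flask, the ammonia bottle, the base flask, the catalyst vial, the reducing agent]
11. Ferryman goes to the far shore with the ether can.  [the near shore: — | the far shore: the acid flask, the ammonia bottle, the base flask, the catalyst vial, the ether can, the reducing agent]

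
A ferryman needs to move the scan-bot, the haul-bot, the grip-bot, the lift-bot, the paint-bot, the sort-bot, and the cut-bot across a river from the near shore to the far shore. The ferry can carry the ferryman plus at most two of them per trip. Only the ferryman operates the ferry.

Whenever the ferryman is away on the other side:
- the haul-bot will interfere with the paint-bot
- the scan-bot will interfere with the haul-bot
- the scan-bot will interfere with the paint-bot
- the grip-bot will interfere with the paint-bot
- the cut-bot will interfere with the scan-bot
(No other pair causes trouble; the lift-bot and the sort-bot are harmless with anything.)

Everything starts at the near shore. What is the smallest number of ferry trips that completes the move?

Counting alone: the ferryman can take at most 2 across per trip to the far shore, so moving all 7 needs at least 4 loaded trips out, with a return between consecutive ones — at least 7 crossings.
The safety rule pushes this higher. Following every safe sequence of crossings, the most of the 7 that can be at the far shore as the ferry arrives there on crossings 7, 9 is 5, 6 respectively — never all 7.
So no plan with fewer than 11 crossings exists, and this one achieves 11:
1. Ferryman goes to the far shore with the paint-bot and the scan-bot.
2. Ferryman goes back to the near shore with the scan-bot.
3. Ferryman goes to the far shore with the grip-bot and the scan-bot.
4. Ferryman goes back to the near shore with the paint-bot.
5. Ferryman goes to the far shore with the haul-bot and the lift-bot.
6. Ferryman goes back to the near shore with the scan-bot.
7. Ferryman goes to the far shore with the scan-bot and the sort-bot.
8. Ferryman goes back to the near shore with the scan-bot.
9. Ferryman goes to the far shore with the cut-bot and the scan-bot.
10. Ferryman goes back to the near shore with the scan-bot.
11. Ferryman goes to the far shore with the paint-bot and the scan-bot.

11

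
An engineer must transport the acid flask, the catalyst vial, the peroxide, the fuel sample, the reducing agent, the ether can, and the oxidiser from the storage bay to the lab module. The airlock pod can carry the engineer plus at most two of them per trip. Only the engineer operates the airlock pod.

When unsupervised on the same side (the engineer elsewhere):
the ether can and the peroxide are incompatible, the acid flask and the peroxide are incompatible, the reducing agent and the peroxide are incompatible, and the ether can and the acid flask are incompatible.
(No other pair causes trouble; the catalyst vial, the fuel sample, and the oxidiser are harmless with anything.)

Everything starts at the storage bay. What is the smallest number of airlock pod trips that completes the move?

11

Counting alone: the engineer can take at most 2 across per trip to the lab module, so moving all 7 needs at least 4 loaded trips out, with a return between consecutive ones — at least 7 crossings.
The safety rule pushes this higher. Following every safe sequence of crossings, the most of the 7 that can be at the lab module as the airlock pod arrives there on crossings 7, 9 is 5, 6 respectively — never all 7.
So no plan with fewer than 11 crossings exists, and this one achieves 11:
1. Engineer goes to the lab module with the acid flask and the peroxide.  [the storage bay: the catalyst vial, the ether can, the fuel sample, the oxidiser, the reducing agent | the lab module: the acid flask, the peroxide]
2. Engineer goes back to the storage bay with the acid flask.  [the storage bay: the acid flask, the catalyst vial, the ether can, the fuel sample, the oxidiser, the reducing agent | the lab module: the peroxide]
3. Engineer goes to the lab module with the acid flask and the catalyst vial.  [the storage bay: the ether can, the fuel sample, the oxidiser, the reducing agent | the lab module: the acid flask, the catalyst vial, the peroxide]
4. Engineer goes back to the storage bay with the acid flask.  [the storage bay: the acid flask, the ether can, the fuel sample, the oxidiser, the reducing agent | the lab module: the catalyst vial, the peroxide]
5. Engineer goes to the lab module with the acid flask and the fuel sample.  [the storage bay: the ether can, the oxidiser, the reducing agent | the lab module: the acid flask, the catalyst vial, the fuel sample, the peroxide]
6. Engineer goes back to the storage bay with the acid flask.  [the storage bay: the acid flask, the ether can, the oxidiser, the reducing agent | the lab module: the catalyst vial, the fuel sample, the peroxide]
7. Engineer goes to the lab module with the acid flask and the reducing agent.  [the storage bay: the ether can, the oxidiser | the lab module: the acid flask, the catalyst vial, the fuel sample, the peroxide, the reducing agent]
8. Engineer goes back to the storage bay with the peroxide.  [the storage bay: the ether can, the oxidiser, the peroxide | the lab module: the acid flask, the catalyst vial, the fuel sample, the reducing agent]
9. Engineer goes to the lab module with the oxidiser and the peroxide.  [the storage bay: the ether can | the lab module: the acid flask, the catalyst vial, the fuel sample, the oxidiser, the peroxide, the reducing agent]
10. Engineer goes back to the storage bay with the peroxide.  [the storage bay: the ether can, the peroxide | the lab module: the acid flask, the catalyst vial, the fuel sample, the oxidiser, the reducing agent]
11. Engineer goes to the lab module with the ether can and the peroxide.  [the storage bay: — | the lab module: the acid flask, the catalyst vial, the ether can, the fuel sample, the oxidiser, the peroxide, the reducing agent]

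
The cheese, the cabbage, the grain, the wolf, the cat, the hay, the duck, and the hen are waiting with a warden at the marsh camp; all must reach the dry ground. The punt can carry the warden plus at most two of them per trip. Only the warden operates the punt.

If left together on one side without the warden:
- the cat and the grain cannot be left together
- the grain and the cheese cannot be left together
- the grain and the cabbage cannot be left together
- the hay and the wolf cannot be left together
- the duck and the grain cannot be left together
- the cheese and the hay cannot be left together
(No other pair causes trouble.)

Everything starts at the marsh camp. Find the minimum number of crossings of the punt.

Counting alone: the warden can take at most 2 across per trip to the dry ground, so moving all 8 needs at least 4 loaded trips out, with a return between consecutive ones — at least 7 crossings.
The safety rule pushes this higher. Following every safe sequence of crossings, the most of the 8 that can be at the dry ground as the punt arrives there on crossing 7 is 6 — never all 8.
So no plan with fewer than 9 crossings exists, and this one achieves 9:
1. Warden goes to the dry ground with the grain and the hay.  [the marsh camp: the cabbage, the cat, the cheese, the duck, the hen, the wolf | the dry ground: the grain, the hay]
2. Warden goes back to the marsh camp alone.  [the marsh camp: the cabbage, the cat, the cheese, the duck, the hen, the wolf | the dry ground: the grain, the hay]
3. Warden goes to the dry ground with the cabbage and the cat.  [the marsh camp: the cheese, the duck, the hen, the wolf | the dry ground: the cabbage, the cat, the grain, the hay]
4. Warden goes back to the marsh camp with the grain.  [the marsh camp: the cheese, the duck, the grain, the hen, the wolf | the dry ground: the cabbage, the cat, the hay]
5. Warden goes to the dry ground with the cheese and the duck.  [the marsh camp: the grain, the hen, the wolf | the dry ground: the cabbage, the cat, the cheese, the duck, the hay]
6. Warden goes back to the marsh camp with the hay.  [the marsh camp: the grain, the hay, the hen, the wolf | the dry ground: the cabbage, the cat, the cheese, the duck]
7. Warden goes to the dry ground with the hen and the wolf.  [the marsh camp: the grain, the hay | the dry ground: the cabbage, the cat, the cheese, the duck, the hen, the wolf]
8. Warden goes back to the marsh camp alone.  [the marsh camp: the grain, the hay | the dry ground: the cabbage, the cat, the cheese, the duck, the hen, the wolf]
9. Warden goes to the dry ground with the grain and the hay.  [the marsh camp: — | the dry ground: the cabbage, the cat, the cheese, the duck, the grain, the hay, the hen, the wolf]

9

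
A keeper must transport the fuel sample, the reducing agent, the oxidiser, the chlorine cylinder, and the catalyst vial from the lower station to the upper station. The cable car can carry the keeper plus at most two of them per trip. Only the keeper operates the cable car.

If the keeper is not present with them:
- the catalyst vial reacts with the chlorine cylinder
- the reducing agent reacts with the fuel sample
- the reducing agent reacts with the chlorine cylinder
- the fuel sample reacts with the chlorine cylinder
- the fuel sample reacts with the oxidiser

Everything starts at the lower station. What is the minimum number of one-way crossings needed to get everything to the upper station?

7

Counting alone: the keeper can take at most 2 across per trip to the upper station, so moving all 5 needs at least 3 loaded trips out, with a return between consecutive ones — at least 5 crossings.
The safety rule pushes this higher. Following every safe sequence of crossings, the most of the 5 that can be at the upper station as the cable car arrives there on crossing 5 is 4 — never all 5.
So no plan with fewer than 7 crossings exists, and this one achieves 7:
1. Keeper goes to the upper station with the chlorine cylinder and the fuel sample.
2. Keeper goes back to the lower station with the fuel sample.
3. Keeper goes to the upper station with the fuel sample and the oxidiser.
4. Keeper goes back to the lower station with the fuel sample.
5. Keeper goes to the upper station with the catalyst vial and the reducing agent.
6. Keeper goes back to the lower station with the chlorine cylinder.
7. Keeper goes to the upper station with the chlorine cylinder and the fuel sample.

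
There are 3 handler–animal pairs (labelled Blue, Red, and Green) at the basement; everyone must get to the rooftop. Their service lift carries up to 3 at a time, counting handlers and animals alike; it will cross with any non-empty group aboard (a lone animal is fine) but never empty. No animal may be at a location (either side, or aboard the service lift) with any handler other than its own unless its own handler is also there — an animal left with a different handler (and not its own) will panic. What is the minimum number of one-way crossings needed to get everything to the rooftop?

Counting alone: each trip to the rooftop takes at most 3 across and each return brings at least 1 back, so after t trips out (and t−1 returns) at most 3t − (t−1) of the 6 are across; that first reaches 6 at t = 3, so at least 5 crossings are needed.
The plan below uses exactly 5 crossings, so it is optimal:
1. animal Blue and handler Blue cross → the rooftop.
2. handler Blue crosses ← the basement.
3. handler Blue, handler Green, and handler Red cross → the rooftop.
4. animal Blue crosses ← the basement.
5. animal Blue, animal Green, and animal Red cross → the rooftop.

5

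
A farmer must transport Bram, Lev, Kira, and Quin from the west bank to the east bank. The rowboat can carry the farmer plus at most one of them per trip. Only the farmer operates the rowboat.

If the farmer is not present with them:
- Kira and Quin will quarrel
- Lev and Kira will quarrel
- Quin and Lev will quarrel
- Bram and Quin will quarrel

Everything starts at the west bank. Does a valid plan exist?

No

Whatever the first load, the items left behind include a forbidden pair without the farmer. No opening move is safe, so no plan exists.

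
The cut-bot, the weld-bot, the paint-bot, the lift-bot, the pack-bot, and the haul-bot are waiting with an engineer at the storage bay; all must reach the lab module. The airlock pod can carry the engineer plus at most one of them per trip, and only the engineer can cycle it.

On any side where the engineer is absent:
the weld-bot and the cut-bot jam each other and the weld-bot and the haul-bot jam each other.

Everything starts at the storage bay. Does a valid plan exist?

Yes

1. Engineer goes to the lab module with the weld-bot.  [the storage bay: the cut-bot, the haul-bot, the lift-bot, the pack-bot, the paint-bot | the lab module: the weld-bot]
2. Engineer goes back to the storage bay alone.  [the storage bay: the cut-bot, the haul-bot, the lift-bot, the pack-bot, the paint-bot | the lab module: the weld-bot]
3. Engineer goes to the lab module with the cut-bot.  [the storage bay: the haul-bot, the lift-bot, the pack-bot, the paint-bot | the lab module: the cut-bot, the weld-bot]
4. Engineer goes back to the storage bay with the weld-bot.  [the storage bay: the haul-bot, the lift-bot, the pack-bot, the paint-bot, the weld-bot | the lab module: the cut-bot]
5. Engineer goes to the lab module with the haul-bot.  [the storage bay: the lift-bot, the pack-bot, the paint-bot, the weld-bot | the lab module: the cut-bot, the haul-bot]
6. Engineer goes back to the storage bay alone.  [the storage bay: the lift-bot, the pack-bot, the paint-bot, the weld-bot | the lab module: the cut-bot, the haul-bot]
7. Engineer goes to the lab module with the paint-bot.  [the storage bay: the lift-bot, the pack-bot, the weld-bot | the lab module: the cut-bot, the haul-bot, the paint-bot]
8. Engineer goes back to the storage bay alone.  [the storage bay: the lift-bot, the pack-bot, the weld-bot | the lab module: the cut-bot, the haul-bot, the paint-bot]
9. Engineer goes to the lab module with the lift-bot.  [the storage bay: the pack-bot, the weld-bot | the lab module: the cut-bot, the haul-bot, the lift-bot, the paint-bot]
10. Engineer goes back to the storage bay alone.  [the storage bay: the pack-bot, the weld-bot | the lab module: the cut-bot, the haul-bot, the lift-bot, the paint-bot]
11. Engineer goes to the lab module with the pack-bot.  [the storage bay: the weld-bot | the lab module: the cut-bot, the haul-bot, the lift-bot, the pack-bot, the paint-bot]
12. Engineer goes back to the storage bay alone.  [the storage bay: the weld-bot | the lab module: the cut-bot, the haul-bot, the lift-bot, the pack-bot, the paint-bot]
13. Engineer goes to the lab module with the weld-bot.  [the storage bay: — | the lab module: the cut-bot, the haul-bot, the lift-bot, the pack-bot, the paint-bot, the weld-bot]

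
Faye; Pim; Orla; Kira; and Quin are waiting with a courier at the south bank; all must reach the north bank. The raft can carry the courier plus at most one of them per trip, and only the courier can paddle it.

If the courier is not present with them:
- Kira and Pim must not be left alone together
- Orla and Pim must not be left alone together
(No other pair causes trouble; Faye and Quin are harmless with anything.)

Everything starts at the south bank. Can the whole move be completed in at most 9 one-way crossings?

Counting alone: the courier can take at most 1 across per trip to the north bank, so moving all 5 needs at least 5 loaded trips out, with a return between consecutive ones — at least 9 crossings.
The safety rule pushes this higher. Following every safe sequence of crossings, the most of the 5 that can be at the north bank as the raft arrives there on crossing 9 is 4 — never all 5.
So the move cannot be finished within 9 crossings. (The shortest complete plan takes 11:)
1. Courier goes to the north bank with Pim.  [the south bank: Faye, Kira, Orla, Quin | the north bank: Pim]
2. Courier goes back to the south bank alone.  [the south bank: Faye, Kira, Orla, Quin | the north bank: Pim]
3. Courier goes to the north bank with Faye.  [the south bank: Kira, Orla, Quin | the north bank: Faye, Pim]
4. Courier goes back to the south bank alone.  [the south bank: Kira, Orla, Quin | the north bank: Faye, Pim]
5. Courier goes to the north bank with Orla.  [the south bank: Kira, Quin | the north bank: Faye, Orla, Pim]
6. Courier goes back to the south bank with Pim.  [the south bank: Kira, Pim, Quin | the north bank: Faye, Orla]
7. Courier goes to the north bank with Kira.  [the south bank: Pim, Quin | the north bank: Faye, Kira, Orla]
8. Courier goes back to the south bank alone.  [the south bank: Pim, Quin | the north bank: Faye, Kira, Orla]
9. Courier goes to the north bank with Quin.  [the south bank: Pim | the north bank: Faye, Kira, Orla, Quin]
10. Courier goes back to the south bank alone.  [the south bank: Pim | the north bank: Faye, Kira, Orla, Quin]
11. Courier goes to the north bank with Pim.  [the south bank: — | the north bank: Faye, Kira, Orla, Pim, Quin]

No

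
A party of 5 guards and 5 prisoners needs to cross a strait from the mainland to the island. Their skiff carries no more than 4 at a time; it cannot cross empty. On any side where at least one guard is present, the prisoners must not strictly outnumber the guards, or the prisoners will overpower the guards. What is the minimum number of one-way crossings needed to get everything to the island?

7

Counting alone: each trip to the island takes at most 4 across and each return brings at least 1 back, so after t trips out (and t−1 returns) at most 4t − (t−1) of the 10 are across; that first reaches 10 at t = 3, so at least 5 crossings are needed.
The safety rule pushes this higher. Following every safe sequence of crossings, the most of the 10 that can be at the island as the skiff arrives there on crossing 5 is 9 — never all 10.
So no plan with fewer than 7 crossings exists, and this one achieves 7:
1. 2 prisoners → the island.  (the mainland: 5G 3P; the island: 0G 2P)
2. 1 prisoner ← the mainland.  (the mainland: 5G 4P; the island: 0G 1P)
3. 4 prisoners → the island.  (the mainland: 5G 0P; the island: 0G 5P)
4. 1 prisoner ← the mainland.  (the mainland: 5G 1P; the island: 0G 4P)
5. 4 guards → the island.  (the mainland: 1G 1P; the island: 4G 4P)
6. 1 guard and 1 prisoner ← the mainland.  (the mainland: 2G 2P; the island: 3G 3P)
7. 2 guards and 2 prisoners → the island.  (the mainland: 0G 0P; the island: 5G 5P)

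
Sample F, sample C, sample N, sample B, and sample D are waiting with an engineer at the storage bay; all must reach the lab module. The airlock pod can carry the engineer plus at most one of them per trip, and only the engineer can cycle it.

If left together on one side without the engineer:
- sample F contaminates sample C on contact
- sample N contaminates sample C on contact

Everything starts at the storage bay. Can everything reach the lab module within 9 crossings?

Counting alone: the engineer can take at most 1 across per trip to the lab module, so moving all 5 needs at least 5 loaded trips out, with a return between consecutive ones — at least 9 crossings.
The safety rule pushes this higher. Following every safe sequence of crossings, the most of the 5 that can be at the lab module as the airlock pod arrives there on crossing 9 is 4 — never all 5.
So the move cannot be finished within 9 crossings. (The shortest complete plan takes 11:)
1. Engineer goes to the lab module with sample C.
2. Engineer goes back to the storage bay alone.
3. Engineer goes to the lab module with sample F.
4. Engineer goes back to the storage bay with sample C.
5. Engineer goes to the lab module with sample N.
6. Engineer goes back to the storage bay alone.
7. Engineer goes to the lab module with sample B.
8. Engineer goes back to the storage bay alone.
9. Engineer goes to the lab module with sample D.
10. Engineer goes back to the storage bay alone.
11. Engineer goes to the lab module with sample C.

No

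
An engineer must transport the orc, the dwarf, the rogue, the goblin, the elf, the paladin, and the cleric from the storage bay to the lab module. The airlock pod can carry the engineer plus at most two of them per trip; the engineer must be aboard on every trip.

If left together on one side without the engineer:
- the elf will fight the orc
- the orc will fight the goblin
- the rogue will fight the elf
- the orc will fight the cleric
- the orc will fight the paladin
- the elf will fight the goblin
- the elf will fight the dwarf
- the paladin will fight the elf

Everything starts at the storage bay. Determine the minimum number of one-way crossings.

Counting alone: the engineer can take at most 2 across per trip to the lab module, so moving all 7 needs at least 4 loaded trips out, with a return between consecutive ones — at least 7 crossings.
The safety rule pushes this higher. Following every safe sequence of crossings, the most of the 7 that can be at the lab module as the airlock pod arrives there on crossings 7, 9 is 5, 6 respectively — never all 7.
So no plan with fewer than 11 crossings exists, and this one achieves 11:
1. Engineer goes to the lab module with the elf and the orc.
2. Engineer goes back to the storage bay with the orc.
3. Engineer goes to the lab module with the dwarf and the orc.
4. Engineer goes back to the storage bay with the elf.
5. Engineer goes to the lab module with the elf and the rogue.
6. Engineer goes back to the storage bay with the elf.
7. Engineer goes to the lab module with the goblin and the paladin.
8. Engineer goes back to the storage bay with the orc.
9. Engineer goes to the lab module with the cleric and the orc.
10. Engineer goes back to the storage bay with the orc.
11. Engineer goes to the lab module with the elf and the orc.

11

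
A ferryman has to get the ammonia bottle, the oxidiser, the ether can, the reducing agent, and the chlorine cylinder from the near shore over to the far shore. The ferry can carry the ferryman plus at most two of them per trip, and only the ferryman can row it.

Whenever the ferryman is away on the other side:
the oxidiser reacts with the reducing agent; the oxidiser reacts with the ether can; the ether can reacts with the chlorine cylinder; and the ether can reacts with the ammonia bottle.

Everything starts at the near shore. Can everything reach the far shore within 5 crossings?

Yes — this plan uses 5 crossings (≤ 5):
1. Ferryman goes to the far shore with the ether can and the oxidiser.
2. Ferryman goes back to the near shore with the ether can.
3. Ferryman goes to the far shore with the ammonia bottle and the chlorine cylinder.
4. Ferryman goes back to the near shore alone.
5. Ferryman goes to the far shore with the ether can and the reducing agent.

Yes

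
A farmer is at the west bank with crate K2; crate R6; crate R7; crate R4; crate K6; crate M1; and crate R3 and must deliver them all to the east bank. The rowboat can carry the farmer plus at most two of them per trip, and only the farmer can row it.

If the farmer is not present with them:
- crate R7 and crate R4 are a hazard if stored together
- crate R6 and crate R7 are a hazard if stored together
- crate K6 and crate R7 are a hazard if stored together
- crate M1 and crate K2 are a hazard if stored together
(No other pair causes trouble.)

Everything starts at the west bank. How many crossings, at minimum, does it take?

Counting alone: the farmer can take at most 2 across per trip to the east bank, so moving all 7 needs at least 4 loaded trips out, with a return between consecutive ones — at least 7 crossings.
The plan below uses exactly 7 crossings, so it is optimal:
1. Farmer goes to the east bank with crate K2 and crate R7.  [the west bank: crate K6, crate M1, crate R3, crate R4, crate R6 | the east bank: crate K2, crate R7]
2. Farmer goes back to the west bank alone.  [the west bank: crate K6, crate M1, crate R3, crate R4, crate R6 | the east bank: crate K2, crate R7]
3. Farmer goes to the east bank with crate R4 and crate R6.  [the west bank: crate K6, crate M1, crate R3 | the east bank: crate K2, crate R4, crate R6, crate R7]
4. Farmer goes back to the west bank with crate R7.  [the west bank: crate K6, crate M1, crate R3, crate R7 | the east bank: crate K2, crate R4, crate R6]
5. Farmer goes to the east bank with crate K6 and crate R3.  [the west bank: crate M1, crate R7 | the east bank: crate K2, crate K6, crate R3, crate R4, crate R6]
6. Farmer goes back to the west bank alone.  [the west bank: crate M1, crate R7 | the east bank: crate K2, crate K6, crate R3, crate R4, crate R6]
7. Farmer goes to the east bank with crate M1 and crate R7.  [the west bank: — | the east bank: crate K2, crate K6, crate M1, crate R3, crate R4, crate R6, crate R7]

7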